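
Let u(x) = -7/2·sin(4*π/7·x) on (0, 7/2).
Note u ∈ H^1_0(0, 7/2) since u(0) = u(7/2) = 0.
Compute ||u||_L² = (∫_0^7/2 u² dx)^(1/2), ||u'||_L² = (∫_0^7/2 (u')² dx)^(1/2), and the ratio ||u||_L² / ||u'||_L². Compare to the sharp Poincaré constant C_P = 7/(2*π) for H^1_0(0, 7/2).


||u||_L² / ||u'||_L² = 7/(4*π) < C_P = 7/(2*π).

u(x) = -7/2·sin(4*π/7·x), so u'(x) = -2*π*cos(4*π*x/7).
Writing u(x) = A·sin(kπx/L) with A = -7/2 and k = 2, use ∫_0^L sin²(kπx/L) dx = L/2 and ∫_0^L cos²(kπx/L) dx = L/2.
u² = 49/4·sin²(4*π/7·x) and (u')² = 4*π^2·cos²(4*π/7·x), and each of sin², cos² integrates to L/2 = 7/4 over (0, 7/2).
∫_0^7/2 u² dx = 343/16, so ||u||_L² = 7*sqrt(7)/4.
∫_0^7/2 (u')² dx = 7*π^2, so ||u'||_L² = sqrt(7)*π.
Ratio ||u||_L² / ||u'||_L² = 7/(4*π).
Sharp Poincaré constant on H^1_0(0, 7/2) is C_P = L/π = 7/(2*π), achieved by sin(2*π/7·x).
This is the k = 2 harmonic; the ratio L/(kπ) is strictly less than C_P = L/π, consistent with the sharp inequality ||u||_L² ≤ C_P ||u'||_L².


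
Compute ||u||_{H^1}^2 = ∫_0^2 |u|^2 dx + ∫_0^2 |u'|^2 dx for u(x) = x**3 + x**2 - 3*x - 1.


||u||_{H^1}^2 = 7408/105

The H^1 norm (squared) on an interval (0, L) is
  ||u||_{H^1}^2 = ∫_0^L u(x)^2 dx + ∫_0^L u'(x)^2 dx.
Compute u'(x) = 3*x**2 + 2*x - 3.
Then u(x)^2 = x**6 + 2*x**5 - 5*x**4 - 8*x**3 + 7*x**2 + 6*x + 1 and u'(x)^2 = 9*x**4 + 12*x**3 - 14*x**2 - 12*x + 9.
Integrate each monomial from 0 to 2 using ∫_0^2 c·x^n dx = c·2^(n+1)/(n+1):
  ∫_0^2 u(x)^2 dx = ∫_0^2 (x^6 + 2*x^5 - 5*x^4 - 8*x^3 + 7*x^2 + 6*x + 1) dx. Term by term:
    ∫_0^2 x^6 dx = 128/7;  ∫_0^2 2*x^5 dx = 64/3;  ∫_0^2 -5*x^4 dx = -32;
    ∫_0^2 -8*x^3 dx = -32;  ∫_0^2 7*x^2 dx = 56/3;  ∫_0^2 6*x dx = 12;
    ∫_0^2 1 dx = 2.
  Sum: 128/7 + 64/3 − 32 − 32 + 56/3 + 12 + 2 = 58/7.
  ∫_0^2 u'(x)^2 dx = ∫_0^2 (9*x^4 + 12*x^3 - 14*x^2 - 12*x + 9) dx. Term by term:
    ∫_0^2 9*x^4 dx = 288/5;  ∫_0^2 12*x^3 dx = 48;  ∫_0^2 -14*x^2 dx = -112/3;
    ∫_0^2 -12*x dx = -24;  ∫_0^2 9 dx = 18.
  Sum: 288/5 + 48 − 112/3 − 24 + 18 = 934/15.
Adding: ||u||_{H^1}^2 = 58/7 + 934/15 = 7408/105.


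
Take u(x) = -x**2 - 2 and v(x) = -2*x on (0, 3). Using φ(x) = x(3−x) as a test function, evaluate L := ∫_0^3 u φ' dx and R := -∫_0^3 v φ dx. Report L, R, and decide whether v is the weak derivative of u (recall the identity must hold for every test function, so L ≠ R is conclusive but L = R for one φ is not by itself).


LHS = 27/2, RHS = 27/2. Yes, v = u' weakly.

u(x) = -x**2 - 2, classical derivative u'(x) = -2*x.
φ(x) = x(3−x), so φ'(x) = 3 - 2*x.
Note φ(0) = φ(3) = 0, so the boundary term u·φ vanishes.
LHS = ∫_0^3 u(x) φ'(x) dx = ∫_0^3 (2*x^3 - 3*x^2 + 4*x - 6) dx. Term by term:
  ∫_0^3 2*x^3 dx = 81/2;  ∫_0^3 -3*x^2 dx = -27;  ∫_0^3 4*x dx = 18;
  ∫_0^3 -6 dx = -18.
Sum: 81/2 − 27 + 18 − 18 = 27/2.
So LHS = 27/2.
∫_0^3 v(x) φ(x) dx = ∫_0^3 (2*x^3 - 6*x^2) dx. Term by term:
  ∫_0^3 2*x^3 dx = 81/2;  ∫_0^3 -6*x^2 dx = -54.
Sum: 81/2 − 54 = -27/2.
So RHS = -∫_0^3 v(x) φ(x) dx = 27/2.
LHS = RHS, so the identity holds for this test φ.
Moreover u is smooth here and v(x) = u'(x) = -2*x pointwise, so the identity holds for every test function. Hence v is the weak derivative of u.


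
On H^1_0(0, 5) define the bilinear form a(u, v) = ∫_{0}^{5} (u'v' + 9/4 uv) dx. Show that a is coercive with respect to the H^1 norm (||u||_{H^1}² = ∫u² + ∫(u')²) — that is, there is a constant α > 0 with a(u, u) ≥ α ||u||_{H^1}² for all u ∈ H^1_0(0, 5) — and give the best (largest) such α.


α = 1

Coercivity of a(·,·) on H^1_0(0, 5) means a(u, u) ≥ α ||u||_{H^1}² for every u ∈ H^1_0.
The interval has length L = 5, and Poincaré/coercivity depend only on L. Here a(u, u) = ∫(u')² + (9/4)·∫u².
Here c = 9/4 ≥ 1, so a(u,u) = ∫(u')² + c∫u² ≥ ∫(u')² + ∫u² = ||u||_{H^1}², i.e. α = 1 works. No larger α is possible: a(u,u) ≥ α||u||_{H^1}² means (1−α)∫(u')² ≥ (α−c)∫u², and for the modes u_n = sin(nπ(x−x₀)/L) (x₀ the left endpoint) one has ∫u_n²/∫(u_n')² = (L/(nπ))² → 0, so a(u_n,u_n)/||u_n||_{H^1}² → 1. Hence the optimal constant is α = 1.
Therefore α = 1.


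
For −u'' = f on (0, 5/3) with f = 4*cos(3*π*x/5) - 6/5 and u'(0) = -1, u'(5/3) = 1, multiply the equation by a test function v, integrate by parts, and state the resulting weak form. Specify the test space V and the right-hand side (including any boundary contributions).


V = H^1(0, 5/3) (v unrestricted at boundary; u is determined up to an additive constant); weak form: ∫_0^5/3 u'v' dx = ∫_0^5/3 (4*cos(3*π*x/5) - 6/5) v dx + v(5/3) + v(0) for all v ∈ V.

Multiply both sides by a test function v and integrate from 0 to 5/3:
  ∫_0^5/3 −u''(x) v(x) dx = ∫_0^5/3 f(x) v(x) dx.
Integrate the LHS by parts once:
  ∫_0^5/3 −u'' v dx = −[u'(x) v(x)]_0^5/3 + ∫_0^5/3 u'(x) v'(x) dx.
Thus ∫_0^5/3 u'(x) v'(x) dx = ∫_0^5/3 f(x) v(x) dx + [u'(x) v(x)]_0^5/3.
Choose V so that boundary terms are either known or forced to vanish.
u has inhomogeneous Neumann u'(0) = -1, u'(5/3) = 1. [u' v]_0^5/3 = (1)·v(5/3) − (-1)·v(0) = v(5/3) + v(0). Take V = H^1(0, 5/3); boundary term becomes part of RHS.
Weak formulation: find u (satisfying any essential BC) such that ∫_0^5/3 u'(x) v'(x) dx = ∫_0^5/3 f v dx + v(5/3) + v(0) for all v ∈ V (Neumann data are natural BCs: they enter the RHS as boundary terms).
Substituting f(x) = 4*cos(3*π*x/5) - 6/5, the right-hand side is ∫_0^5/3 (4*cos(3*π*x/5) - 6/5) v dx + v(5/3) + v(0).
Compatibility check (pure Neumann): taking v ≡ 1 ∈ V gives 0 = ∫_0^5/3 f dx + (1) − (-1), i.e. ∫_0^5/3 f dx must equal u'(0) − u'(5/3) = -2. Indeed ∫_0^5/3 (4*cos(3*π*x/5) - 6/5) dx = -2, so the data are compatible. The solution is then unique only up to an additive constant (fix it e.g. by requiring ∫_0^5/3 u dx = 0).


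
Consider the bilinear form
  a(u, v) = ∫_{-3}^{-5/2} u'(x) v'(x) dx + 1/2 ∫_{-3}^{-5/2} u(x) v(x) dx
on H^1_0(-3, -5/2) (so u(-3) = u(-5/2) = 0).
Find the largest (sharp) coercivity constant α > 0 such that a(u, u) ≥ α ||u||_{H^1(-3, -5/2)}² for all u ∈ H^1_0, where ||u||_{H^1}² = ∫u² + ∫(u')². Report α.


α = (1 + 8*π^2)/(2*(1 + 4*π^2))

Coercivity of a(·,·) on H^1_0(-3, -5/2) means a(u, u) ≥ α ||u||_{H^1}² for every u ∈ H^1_0.
The interval has length L = 1/2, and Poincaré/coercivity depend only on L. Here a(u, u) = ∫(u')² + (1/2)·∫u².
Here 0 < c = 1/2 < 1. The condition a(u,u) ≥ α||u||_{H^1}² reads (1−α)∫(u')² ≥ (α−c)∫u². Any admissible α is ≤ 1 (rapidly oscillating u have ∫u²/∫(u')² → 0), and α = 1 would force 0 ≥ (1−c)∫u², impossible since c < 1; so 1−α > 0. By the sharp Poincaré inequality on H^1_0 of an interval of length L, ∫(u')² ≥ (π/L)²∫u² with equality for the first sine mode sin(π(x−x₀)/L) (x₀ the left endpoint), so the inequality holds for all u iff (1−α)(π/L)² ≥ α − c, i.e. α ≤ ((π/L)² + c)/((π/L)² + 1) = (1 + c(L/π)²)/(1 + (L/π)²). With (π/L)² = 4*π^2 and c = 1/2, the largest admissible constant is α = ((π/L)² + c)/((π/L)² + 1).
Simplifying, α = (1 + 8*π^2)/(2*(1 + 4*π^2)).


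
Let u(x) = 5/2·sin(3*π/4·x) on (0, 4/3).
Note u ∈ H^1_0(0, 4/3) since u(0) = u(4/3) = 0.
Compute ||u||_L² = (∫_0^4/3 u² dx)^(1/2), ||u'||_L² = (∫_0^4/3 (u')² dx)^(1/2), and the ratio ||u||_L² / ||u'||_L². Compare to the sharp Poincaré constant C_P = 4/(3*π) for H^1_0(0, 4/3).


||u||_L² / ||u'||_L² = 4/(3*π) = C_P.

u(x) = 5/2·sin(3*π/4·x), so u'(x) = 15*π*cos(3*π*x/4)/8.
Writing u(x) = A·sin(kπx/L) with A = 5/2 and k = 1, use ∫_0^L sin²(kπx/L) dx = L/2 and ∫_0^L cos²(kπx/L) dx = L/2.
u² = 25/4·sin²(3*π/4·x) and (u')² = 225*π^2/64·cos²(3*π/4·x), and each of sin², cos² integrates to L/2 = 2/3 over (0, 4/3).
∫_0^4/3 u² dx = 25/6, so ||u||_L² = 5*sqrt(6)/6.
∫_0^4/3 (u')² dx = 75*π^2/32, so ||u'||_L² = 5*sqrt(6)*π/8.
Ratio ||u||_L² / ||u'||_L² = 4/(3*π).
Sharp Poincaré constant on H^1_0(0, 4/3) is C_P = L/π = 4/(3*π), achieved by sin(3*π/4·x).
This is the k = 1 eigenfunction (up to amplitude), so the ratio equals the sharp Poincaré constant exactly.


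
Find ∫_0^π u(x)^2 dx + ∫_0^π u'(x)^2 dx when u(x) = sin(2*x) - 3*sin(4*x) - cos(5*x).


||u||_{H^1(0,π)}^2 = -2704/21 + 92*π

u'(x) = 5*sin(5*x) + 2*cos(2*x) - 12*cos(4*x).
Expand u² and (u')² and integrate term by term on (0, π), using: for integers n ≥ 1, ∫_0^π sin²(nx) dx = ∫_0^π cos²(nx) dx = π/2; for n ≠ n', ∫_0^π sin(nx)sin(n'x) dx = ∫_0^π cos(nx)cos(n'x) dx = 0; and by product-to-sum, ∫_0^π sin(nx)cos(n'x) dx = ½∫_0^π [sin((n+n')x) + sin((n−n')x)] dx, which is 0 when n+n' is even and 2n/(n²−n'²) when n+n' is odd (it need not vanish on (0, π)).
  u² squared terms: (-1)²·∫cos(5x)² dx = 1·π/2 = π/2;  (-3)²·∫sin(4x)² dx = 9·π/2 = 9*π/2;  (1)²·∫sin(2x)² dx = 1·π/2 = π/2.
  u² cross terms: 2·(-1)·(-3)·∫cos(5x)·sin(4x) dx = 6·(-8/9) = -16/3;  2·(-1)·(1)·∫cos(5x)·sin(2x) dx = -2·(-4/21) = 8/21;  2·(-3)·(1)·∫sin(4x)·sin(2x) dx = -6·(0) = 0.
  So ∫_0^π u² dx = π/2 + 9*π/2 + π/2 − 16/3 + 8/21 + 0 = -104/21 + 11*π/2.
  (u')² squared terms: (-12)²·∫cos(4x)² dx = 144·π/2 = 72*π;  (2)²·∫cos(2x)² dx = 4·π/2 = 2*π;  (5)²·∫sin(5x)² dx = 25·π/2 = 25*π/2.
  (u')² cross terms: 2·(-12)·(2)·∫cos(4x)·cos(2x) dx = -48·(0) = 0;  2·(-12)·(5)·∫cos(4x)·sin(5x) dx = -120·(10/9) = -400/3;  2·(2)·(5)·∫cos(2x)·sin(5x) dx = 20·(10/21) = 200/21.
  So ∫_0^π (u')² dx = 72*π + 2*π + 25*π/2 + 0 − 400/3 + 200/21 = -2600/21 + 173*π/2.
||u||_{H^1}^2 = (-104/21 + 11*π/2) + (-2600/21 + 173*π/2) = -2704/21 + 92*π.


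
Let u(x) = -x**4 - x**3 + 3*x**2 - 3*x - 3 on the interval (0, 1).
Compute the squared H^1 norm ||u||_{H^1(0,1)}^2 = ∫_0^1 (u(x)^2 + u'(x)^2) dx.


||u||_{H^1}^2 = 25619/1260

The H^1 norm (squared) on an interval (0, L) is
  ||u||_{H^1}^2 = ∫_0^L u(x)^2 dx + ∫_0^L u'(x)^2 dx.
Compute u'(x) = -4*x**3 - 3*x**2 + 6*x - 3.
Then u(x)^2 = x**8 + 2*x**7 - 5*x**6 + 21*x**4 - 12*x**3 - 9*x**2 + 18*x + 9 and u'(x)^2 = 16*x**6 + 24*x**5 - 39*x**4 - 12*x**3 + 54*x**2 - 36*x + 9.
Integrate each monomial from 0 to 1 using ∫_0^1 c·x^n dx = c·1^(n+1)/(n+1):
  ∫_0^1 u(x)^2 dx = ∫_0^1 (x^8 + 2*x^7 - 5*x^6 + 21*x^4 - 12*x^3 - 9*x^2 + 18*x + 9) dx. Term by term:
    ∫_0^1 x^8 dx = 1/9;  ∫_0^1 2*x^7 dx = 1/4;  ∫_0^1 -5*x^6 dx = -5/7;
    ∫_0^1 21*x^4 dx = 21/5;  ∫_0^1 -12*x^3 dx = -3;  ∫_0^1 -9*x^2 dx = -3;
    ∫_0^1 18*x dx = 9;  ∫_0^1 9 dx = 9.
  Sum: 1/9 + 1/4 − 5/7 + 21/5 − 3 − 3 + 9 + 9 = 19967/1260.
  ∫_0^1 u'(x)^2 dx = ∫_0^1 (16*x^6 + 24*x^5 - 39*x^4 - 12*x^3 + 54*x^2 - 36*x + 9) dx. Term by term:
    ∫_0^1 16*x^6 dx = 16/7;  ∫_0^1 24*x^5 dx = 4;  ∫_0^1 -39*x^4 dx = -39/5;
    ∫_0^1 -12*x^3 dx = -3;  ∫_0^1 54*x^2 dx = 18;  ∫_0^1 -36*x dx = -18;
    ∫_0^1 9 dx = 9.
  Sum: 16/7 + 4 − 39/5 − 3 + 18 − 18 + 9 = 157/35.
Adding: ||u||_{H^1}^2 = 19967/1260 + 157/35 = 25619/1260.


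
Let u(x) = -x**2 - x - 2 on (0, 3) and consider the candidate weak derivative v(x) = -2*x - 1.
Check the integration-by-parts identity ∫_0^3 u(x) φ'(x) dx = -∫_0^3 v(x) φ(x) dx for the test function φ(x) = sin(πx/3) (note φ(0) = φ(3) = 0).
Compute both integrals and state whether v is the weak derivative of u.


LHS = 24/π, RHS = 24/π. Yes, v = u' weakly.

u(x) = -x**2 - x - 2, classical derivative u'(x) = -2*x - 1.
φ(x) = sin(πx/3), so φ'(x) = π*cos(π*x/3)/3.
Note φ(0) = φ(3) = 0, so the boundary term u·φ vanishes.
LHS = ∫_0^3 u(x) φ'(x) dx = ∫_0^3 (-π*x^2*cos(π*x/3)/3 - π*x*cos(π*x/3)/3 - 2*π*cos(π*x/3)/3) dx. Term by term:
  ∫_0^3 -2*π*cos(π*x/3)/3 dx = 0;  ∫_0^3 -π*x*cos(π*x/3)/3 dx = 6/π;  ∫_0^3 -π*x^2*cos(π*x/3)/3 dx = 18/π.
Sum: 0 + 6/π + 18/π = 24/π.
So LHS = 24/π.
∫_0^3 v(x) φ(x) dx = ∫_0^3 (-2*x*sin(π*x/3) - sin(π*x/3)) dx. Term by term:
  ∫_0^3 -sin(π*x/3) dx = -6/π;  ∫_0^3 -2*x*sin(π*x/3) dx = -18/π.
Sum: -6/π − 18/π = -24/π.
So RHS = -∫_0^3 v(x) φ(x) dx = 24/π.
LHS = RHS, so the identity holds for this test φ.
Moreover u is smooth here and v(x) = u'(x) = -2*x - 1 pointwise, so the identity holds for every test function. Hence v is the weak derivative of u.


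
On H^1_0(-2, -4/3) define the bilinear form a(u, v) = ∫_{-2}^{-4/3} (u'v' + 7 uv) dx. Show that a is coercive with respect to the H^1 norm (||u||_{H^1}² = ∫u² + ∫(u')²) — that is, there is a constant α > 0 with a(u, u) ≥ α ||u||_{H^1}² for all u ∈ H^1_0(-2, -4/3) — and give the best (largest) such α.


α = 1

Coercivity of a(·,·) on H^1_0(-2, -4/3) means a(u, u) ≥ α ||u||_{H^1}² for every u ∈ H^1_0.
The interval has length L = 2/3, and Poincaré/coercivity depend only on L. Here a(u, u) = ∫(u')² + (7)·∫u².
Here c = 7 ≥ 1, so a(u,u) = ∫(u')² + c∫u² ≥ ∫(u')² + ∫u² = ||u||_{H^1}², i.e. α = 1 works. No larger α is possible: a(u,u) ≥ α||u||_{H^1}² means (1−α)∫(u')² ≥ (α−c)∫u², and for the modes u_n = sin(nπ(x−x₀)/L) (x₀ the left endpoint) one has ∫u_n²/∫(u_n')² = (L/(nπ))² → 0, so a(u_n,u_n)/||u_n||_{H^1}² → 1. Hence the optimal constant is α = 1.
Therefore α = 1.


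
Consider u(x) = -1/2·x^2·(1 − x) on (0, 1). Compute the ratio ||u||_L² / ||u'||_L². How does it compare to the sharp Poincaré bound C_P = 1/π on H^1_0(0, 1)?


||u||_L² / ||u'||_L² = sqrt(14)/14 < C_P = 1/π.

u(x) = -1/2·x^2·(1 − x), so u'(x) = x*(3*x - 2)/2.
u(x) = -1/2·x^2·(1 − x) vanishes at x = 0 and x = 1, so u ∈ H^1_0(0, 1). Differentiate via the product rule and integrate the resulting polynomials term by term.
  ∫_0^1 u² dx = ∫_0^1 (x^6/4 - x^5/2 + x^4/4) dx. Term by term:
    ∫_0^1 x^6/4 dx = 1/28;  ∫_0^1 -x^5/2 dx = -1/12;  ∫_0^1 x^4/4 dx = 1/20.
  Sum: 1/28 − 1/12 + 1/20 = 1/420.
  ∫_0^1 (u')² dx = ∫_0^1 (9*x^4/4 - 3*x^3 + x^2) dx. Term by term:
    ∫_0^1 9*x^4/4 dx = 9/20;  ∫_0^1 -3*x^3 dx = -3/4;  ∫_0^1 x^2 dx = 1/3.
  Sum: 9/20 − 3/4 + 1/3 = 1/30.
∫_0^1 u² dx = 1/420, so ||u||_L² = sqrt(105)/210.
∫_0^1 (u')² dx = 1/30, so ||u'||_L² = sqrt(30)/30.
Ratio ||u||_L² / ||u'||_L² = sqrt(14)/14.
Sharp Poincaré constant on H^1_0(0, 1) is C_P = L/π = 1/π, achieved by sin(π·x).
A polynomial bump cannot attain the sharp Poincaré constant (only the first sine eigenfunction does), so the ratio is strictly less than C_P, consistent with ||u||_L² ≤ C_P ||u'||_L².


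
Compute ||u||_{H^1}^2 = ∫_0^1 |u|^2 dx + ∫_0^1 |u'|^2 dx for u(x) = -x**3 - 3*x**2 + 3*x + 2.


||u||_{H^1}^2 = 913/70

The H^1 norm (squared) on an interval (0, L) is
  ||u||_{H^1}^2 = ∫_0^L u(x)^2 dx + ∫_0^L u'(x)^2 dx.
Compute u'(x) = -3*x**2 - 6*x + 3.
Then u(x)^2 = x**6 + 6*x**5 + 3*x**4 - 22*x**3 - 3*x**2 + 12*x + 4 and u'(x)^2 = 9*x**4 + 36*x**3 + 18*x**2 - 36*x + 9.
Integrate each monomial from 0 to 1 using ∫_0^1 c·x^n dx = c·1^(n+1)/(n+1):
  ∫_0^1 u(x)^2 dx = ∫_0^1 (x^6 + 6*x^5 + 3*x^4 - 22*x^3 - 3*x^2 + 12*x + 4) dx. Term by term:
    ∫_0^1 x^6 dx = 1/7;  ∫_0^1 6*x^5 dx = 1;  ∫_0^1 3*x^4 dx = 3/5;
    ∫_0^1 -22*x^3 dx = -11/2;  ∫_0^1 -3*x^2 dx = -1;  ∫_0^1 12*x dx = 6;
    ∫_0^1 4 dx = 4.
  Sum: 1/7 + 1 + 3/5 − 11/2 − 1 + 6 + 4 = 367/70.
  ∫_0^1 u'(x)^2 dx = ∫_0^1 (9*x^4 + 36*x^3 + 18*x^2 - 36*x + 9) dx. Term by term:
    ∫_0^1 9*x^4 dx = 9/5;  ∫_0^1 36*x^3 dx = 9;  ∫_0^1 18*x^2 dx = 6;
    ∫_0^1 -36*x dx = -18;  ∫_0^1 9 dx = 9.
  Sum: 9/5 + 9 + 6 − 18 + 9 = 39/5.
Adding: ||u||_{H^1}^2 = 367/70 + 39/5 = 913/70.


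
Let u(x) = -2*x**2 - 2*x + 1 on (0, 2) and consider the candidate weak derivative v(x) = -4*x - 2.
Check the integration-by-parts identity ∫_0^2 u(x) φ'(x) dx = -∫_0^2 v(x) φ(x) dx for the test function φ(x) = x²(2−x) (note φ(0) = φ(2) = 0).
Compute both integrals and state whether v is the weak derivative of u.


LHS = 136/15, RHS = 136/15. Yes, v = u' weakly.

u(x) = -2*x**2 - 2*x + 1, classical derivative u'(x) = -4*x - 2.
φ(x) = x²(2−x), so φ'(x) = x*(4 - 3*x).
Note φ(0) = φ(2) = 0, so the boundary term u·φ vanishes.
LHS = ∫_0^2 u(x) φ'(x) dx = ∫_0^2 (6*x^4 - 2*x^3 - 11*x^2 + 4*x) dx. Term by term:
  ∫_0^2 6*x^4 dx = 192/5;  ∫_0^2 -2*x^3 dx = -8;  ∫_0^2 -11*x^2 dx = -88/3;
  ∫_0^2 4*x dx = 8.
Sum: 192/5 − 8 − 88/3 + 8 = 136/15.
So LHS = 136/15.
∫_0^2 v(x) φ(x) dx = ∫_0^2 (4*x^4 - 6*x^3 - 4*x^2) dx. Term by term:
  ∫_0^2 4*x^4 dx = 128/5;  ∫_0^2 -6*x^3 dx = -24;  ∫_0^2 -4*x^2 dx = -32/3.
Sum: 128/5 − 24 − 32/3 = -136/15.
So RHS = -∫_0^2 v(x) φ(x) dx = 136/15.
LHS = RHS, so the identity holds for this test φ.
Moreover u is smooth here and v(x) = u'(x) = -4*x - 2 pointwise, so the identity holds for every test function. Hence v is the weak derivative of u.


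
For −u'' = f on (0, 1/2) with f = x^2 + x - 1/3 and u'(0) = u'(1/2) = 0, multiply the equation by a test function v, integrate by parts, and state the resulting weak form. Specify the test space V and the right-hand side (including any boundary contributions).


V = H^1(0, 1/2) (no boundary constraint on v; u is determined up to an additive constant); weak form: ∫_0^1/2 u'v' dx = ∫_0^1/2 (x^2 + x - 1/3) v dx for all v ∈ V.

Multiply both sides by a test function v and integrate from 0 to 1/2:
  ∫_0^1/2 −u''(x) v(x) dx = ∫_0^1/2 f(x) v(x) dx.
Integrate the LHS by parts once:
  ∫_0^1/2 −u'' v dx = −[u'(x) v(x)]_0^1/2 + ∫_0^1/2 u'(x) v'(x) dx.
Thus ∫_0^1/2 u'(x) v'(x) dx = ∫_0^1/2 f(x) v(x) dx + [u'(x) v(x)]_0^1/2.
Choose V so that boundary terms are either known or forced to vanish.
u has homogeneous Neumann: u'(0) = u'(1/2) = 0. So [u' v]_0^1/2 = 0·v(1/2) − 0·v(0) = 0 for any v; take V = H^1(0, 1/2).
Weak formulation: find u (satisfying any essential BC) such that ∫_0^1/2 u'(x) v'(x) dx = ∫_0^1/2 f v dx for all v ∈ V (homogeneous Neumann, so boundary terms vanish).
Substituting f(x) = x^2 + x - 1/3, the right-hand side is ∫_0^1/2 (x^2 + x - 1/3) v dx.
Compatibility check (pure Neumann): taking v ≡ 1 ∈ V gives 0 = ∫_0^1/2 f dx + (0) − (0), i.e. ∫_0^1/2 f dx must equal u'(0) − u'(1/2) = 0. Indeed ∫_0^1/2 (x^2 + x - 1/3) dx = 0, so the data are compatible. The solution is then unique only up to an additive constant (fix it e.g. by requiring ∫_0^1/2 u dx = 0).


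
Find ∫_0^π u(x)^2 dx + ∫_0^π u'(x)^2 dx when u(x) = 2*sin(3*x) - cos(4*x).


||u||_{H^1(0,π)}^2 = 408/7 + 57*π/2

u'(x) = 4*sin(4*x) + 6*cos(3*x).
Expand u² and (u')² and integrate term by term on (0, π), using: for integers n ≥ 1, ∫_0^π sin²(nx) dx = ∫_0^π cos²(nx) dx = π/2; for n ≠ n', ∫_0^π sin(nx)sin(n'x) dx = ∫_0^π cos(nx)cos(n'x) dx = 0; and by product-to-sum, ∫_0^π sin(nx)cos(n'x) dx = ½∫_0^π [sin((n+n')x) + sin((n−n')x)] dx, which is 0 when n+n' is even and 2n/(n²−n'²) when n+n' is odd (it need not vanish on (0, π)).
  u² squared terms: (-1)²·∫cos(4x)² dx = 1·π/2 = π/2;  (2)²·∫sin(3x)² dx = 4·π/2 = 2*π.
  u² cross terms: 2·(-1)·(2)·∫cos(4x)·sin(3x) dx = -4·(-6/7) = 24/7.
  So ∫_0^π u² dx = π/2 + 2*π + 24/7 = 24/7 + 5*π/2.
  (u')² squared terms: (4)²·∫sin(4x)² dx = 16·π/2 = 8*π;  (6)²·∫cos(3x)² dx = 36·π/2 = 18*π.
  (u')² cross terms: 2·(4)·(6)·∫sin(4x)·cos(3x) dx = 48·(8/7) = 384/7.
  So ∫_0^π (u')² dx = 8*π + 18*π + 384/7 = 384/7 + 26*π.
||u||_{H^1}^2 = (24/7 + 5*π/2) + (384/7 + 26*π) = 408/7 + 57*π/2.


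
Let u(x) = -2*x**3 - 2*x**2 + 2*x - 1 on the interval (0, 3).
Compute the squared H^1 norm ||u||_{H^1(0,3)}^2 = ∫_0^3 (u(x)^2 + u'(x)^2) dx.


||u||_{H^1}^2 = 160752/35

The H^1 norm (squared) on an interval (0, L) is
  ||u||_{H^1}^2 = ∫_0^L u(x)^2 dx + ∫_0^L u'(x)^2 dx.
Compute u'(x) = -6*x**2 - 4*x + 2.
Then u(x)^2 = 4*x**6 + 8*x**5 - 4*x**4 - 4*x**3 + 8*x**2 - 4*x + 1 and u'(x)^2 = 36*x**4 + 48*x**3 - 8*x**2 - 16*x + 4.
Integrate each monomial from 0 to 3 using ∫_0^3 c·x^n dx = c·3^(n+1)/(n+1):
  ∫_0^3 u(x)^2 dx = ∫_0^3 (4*x^6 + 8*x^5 - 4*x^4 - 4*x^3 + 8*x^2 - 4*x + 1) dx. Term by term:
    ∫_0^3 4*x^6 dx = 8748/7;  ∫_0^3 8*x^5 dx = 972;  ∫_0^3 -4*x^4 dx = -972/5;
    ∫_0^3 -4*x^3 dx = -81;  ∫_0^3 8*x^2 dx = 72;  ∫_0^3 -4*x dx = -18;
    ∫_0^3 1 dx = 3.
  Sum: 8748/7 + 972 − 972/5 − 81 + 72 − 18 + 3 = 70116/35.
  ∫_0^3 u'(x)^2 dx = ∫_0^3 (36*x^4 + 48*x^3 - 8*x^2 - 16*x + 4) dx. Term by term:
    ∫_0^3 36*x^4 dx = 8748/5;  ∫_0^3 48*x^3 dx = 972;  ∫_0^3 -8*x^2 dx = -72;
    ∫_0^3 -16*x dx = -72;  ∫_0^3 4 dx = 12.
  Sum: 8748/5 + 972 − 72 − 72 + 12 = 12948/5.
Adding: ||u||_{H^1}^2 = 70116/35 + 12948/5 = 160752/35.


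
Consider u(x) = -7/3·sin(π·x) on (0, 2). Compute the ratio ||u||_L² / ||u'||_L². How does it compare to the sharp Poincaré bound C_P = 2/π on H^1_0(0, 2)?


||u||_L² / ||u'||_L² = 1/π < C_P = 2/π.

u(x) = -7/3·sin(π·x), so u'(x) = -7*π*cos(π*x)/3.
Writing u(x) = A·sin(kπx/L) with A = -7/3 and k = 2, use ∫_0^L sin²(kπx/L) dx = L/2 and ∫_0^L cos²(kπx/L) dx = L/2.
u² = 49/9·sin²(π·x) and (u')² = 49*π^2/9·cos²(π·x), and each of sin², cos² integrates to L/2 = 1 over (0, 2).
∫_0^2 u² dx = 49/9, so ||u||_L² = 7/3.
∫_0^2 (u')² dx = 49*π^2/9, so ||u'||_L² = 7*π/3.
Ratio ||u||_L² / ||u'||_L² = 1/π.
Sharp Poincaré constant on H^1_0(0, 2) is C_P = L/π = 2/π, achieved by sin(π/2·x).
This is the k = 2 harmonic; the ratio L/(kπ) is strictly less than C_P = L/π, consistent with the sharp inequality ||u||_L² ≤ C_P ||u'||_L².


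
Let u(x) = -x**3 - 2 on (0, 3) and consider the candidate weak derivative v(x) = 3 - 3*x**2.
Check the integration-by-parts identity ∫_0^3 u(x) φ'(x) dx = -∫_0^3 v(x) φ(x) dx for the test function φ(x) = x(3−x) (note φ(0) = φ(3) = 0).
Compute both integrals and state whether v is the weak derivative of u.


LHS = 729/20, RHS = 459/20. No, v is not the weak derivative of u.

u(x) = -x**3 - 2, classical derivative u'(x) = -3*x**2.
φ(x) = x(3−x), so φ'(x) = 3 - 2*x.
Note φ(0) = φ(3) = 0, so the boundary term u·φ vanishes.
LHS = ∫_0^3 u(x) φ'(x) dx = ∫_0^3 (2*x^4 - 3*x^3 + 4*x - 6) dx. Term by term:
  ∫_0^3 2*x^4 dx = 486/5;  ∫_0^3 -3*x^3 dx = -243/4;  ∫_0^3 4*x dx = 18;
  ∫_0^3 -6 dx = -18.
Sum: 486/5 − 243/4 + 18 − 18 = 729/20.
So LHS = 729/20.
∫_0^3 v(x) φ(x) dx = ∫_0^3 (3*x^4 - 9*x^3 - 3*x^2 + 9*x) dx. Term by term:
  ∫_0^3 3*x^4 dx = 729/5;  ∫_0^3 -9*x^3 dx = -729/4;  ∫_0^3 -3*x^2 dx = -27;
  ∫_0^3 9*x dx = 81/2.
Sum: 729/5 − 729/4 − 27 + 81/2 = -459/20.
So RHS = -∫_0^3 v(x) φ(x) dx = 459/20.
LHS − RHS = 27/2 ≠ 0, so the identity fails.
(For a valid weak derivative the identity must hold for EVERY test function, in particular this one. The failure shows v is NOT the weak derivative of u.)
Correct weak derivative would be u'(x) = -3*x**2.


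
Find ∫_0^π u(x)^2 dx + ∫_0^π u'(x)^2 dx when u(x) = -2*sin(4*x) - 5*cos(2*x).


||u||_{H^1(0,π)}^2 = 193*π/2

u'(x) = 10*sin(2*x) - 8*cos(4*x).
Expand u² and (u')² and integrate term by term on (0, π), using: for integers n ≥ 1, ∫_0^π sin²(nx) dx = ∫_0^π cos²(nx) dx = π/2; for n ≠ n', ∫_0^π sin(nx)sin(n'x) dx = ∫_0^π cos(nx)cos(n'x) dx = 0; and by product-to-sum, ∫_0^π sin(nx)cos(n'x) dx = ½∫_0^π [sin((n+n')x) + sin((n−n')x)] dx, which is 0 when n+n' is even and 2n/(n²−n'²) when n+n' is odd (it need not vanish on (0, π)).
  u² squared terms: (-5)²·∫cos(2x)² dx = 25·π/2 = 25*π/2;  (-2)²·∫sin(4x)² dx = 4·π/2 = 2*π.
  u² cross terms: 2·(-5)·(-2)·∫cos(2x)·sin(4x) dx = 20·(0) = 0.
  So ∫_0^π u² dx = 25*π/2 + 2*π + 0 = 29*π/2.
  (u')² squared terms: (-8)²·∫cos(4x)² dx = 64·π/2 = 32*π;  (10)²·∫sin(2x)² dx = 100·π/2 = 50*π.
  (u')² cross terms: 2·(-8)·(10)·∫cos(4x)·sin(2x) dx = -160·(0) = 0.
  So ∫_0^π (u')² dx = 32*π + 50*π + 0 = 82*π.
||u||_{H^1}^2 = (29*π/2) + (82*π) = 193*π/2.


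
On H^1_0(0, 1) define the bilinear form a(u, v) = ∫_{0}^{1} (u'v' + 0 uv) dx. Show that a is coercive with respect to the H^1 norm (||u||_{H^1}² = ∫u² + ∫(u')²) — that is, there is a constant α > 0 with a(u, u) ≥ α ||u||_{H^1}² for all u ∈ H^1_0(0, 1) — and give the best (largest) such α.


α = π^2/(1 + π^2)

Coercivity of a(·,·) on H^1_0(0, 1) means a(u, u) ≥ α ||u||_{H^1}² for every u ∈ H^1_0.
The interval has length L = 1, and Poincaré/coercivity depend only on L. Here a(u, u) = ∫(u')² + (0)·∫u².
Here c = 0, so a(u,u) = ∫(u')² alone. The condition a(u,u) ≥ α||u||_{H^1}² reads (1−α)∫(u')² ≥ (α−c)∫u². Any admissible α is ≤ 1 (rapidly oscillating u have ∫u²/∫(u')² → 0), and α = 1 would force 0 ≥ (1−c)∫u², impossible since c < 1; so 1−α > 0. By the sharp Poincaré inequality on H^1_0 of an interval of length L, ∫(u')² ≥ (π/L)²∫u² with equality for the first sine mode sin(π(x−x₀)/L) (x₀ the left endpoint), so the inequality holds for all u iff (1−α)(π/L)² ≥ α − c, i.e. α ≤ ((π/L)² + c)/((π/L)² + 1) = (1 + c(L/π)²)/(1 + (L/π)²). (Direct route, valid since c ≤ 0: Poincaré gives c∫u² ≥ c(L/π)²∫(u')², so a(u,u) ≥ (1 + c(L/π)²)∫(u')², while ||u||_{H^1}² ≤ (1 + (L/π)²)∫(u')²; dividing yields the same α.) With (π/L)² = π^2 and c = 0, the largest admissible constant is α = ((π/L)² + c)/((π/L)² + 1).
Simplifying, α = π^2/(1 + π^2).


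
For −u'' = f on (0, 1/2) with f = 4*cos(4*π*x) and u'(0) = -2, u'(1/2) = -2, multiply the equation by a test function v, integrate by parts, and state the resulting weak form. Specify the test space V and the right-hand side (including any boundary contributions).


V = H^1(0, 1/2) (v unrestricted at boundary; u is determined up to an additive constant); weak form: ∫_0^1/2 u'v' dx = ∫_0^1/2 (4*cos(4*π*x)) v dx − 2·v(1/2) + 2·v(0) for all v ∈ V.

Multiply both sides by a test function v and integrate from 0 to 1/2:
  ∫_0^1/2 −u''(x) v(x) dx = ∫_0^1/2 f(x) v(x) dx.
Integrate the LHS by parts once:
  ∫_0^1/2 −u'' v dx = −[u'(x) v(x)]_0^1/2 + ∫_0^1/2 u'(x) v'(x) dx.
Thus ∫_0^1/2 u'(x) v'(x) dx = ∫_0^1/2 f(x) v(x) dx + [u'(x) v(x)]_0^1/2.
Choose V so that boundary terms are either known or forced to vanish.
u has inhomogeneous Neumann u'(0) = -2, u'(1/2) = -2. [u' v]_0^1/2 = (-2)·v(1/2) − (-2)·v(0) = − 2·v(1/2) + 2·v(0). Take V = H^1(0, 1/2); boundary term becomes part of RHS.
Weak formulation: find u (satisfying any essential BC) such that ∫_0^1/2 u'(x) v'(x) dx = ∫_0^1/2 f v dx − 2·v(1/2) + 2·v(0) for all v ∈ V (Neumann data are natural BCs: they enter the RHS as boundary terms).
Substituting f(x) = 4*cos(4*π*x), the right-hand side is ∫_0^1/2 (4*cos(4*π*x)) v dx − 2·v(1/2) + 2·v(0).
Compatibility check (pure Neumann): taking v ≡ 1 ∈ V gives 0 = ∫_0^1/2 f dx + (-2) − (-2), i.e. ∫_0^1/2 f dx must equal u'(0) − u'(1/2) = 0. Indeed ∫_0^1/2 (4*cos(4*π*x)) dx = 0, so the data are compatible. The solution is then unique only up to an additive constant (fix it e.g. by requiring ∫_0^1/2 u dx = 0).


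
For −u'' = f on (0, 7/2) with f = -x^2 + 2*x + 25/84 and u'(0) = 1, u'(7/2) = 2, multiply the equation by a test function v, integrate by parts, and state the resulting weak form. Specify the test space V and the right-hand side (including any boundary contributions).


V = H^1(0, 7/2) (v unrestricted at boundary; u is determined up to an additive constant); weak form: ∫_0^7/2 u'v' dx = ∫_0^7/2 (-x^2 + 2*x + 25/84) v dx + 2·v(7/2) − v(0) for all v ∈ V.

Multiply both sides by a test function v and integrate from 0 to 7/2:
  ∫_0^7/2 −u''(x) v(x) dx = ∫_0^7/2 f(x) v(x) dx.
Integrate the LHS by parts once:
  ∫_0^7/2 −u'' v dx = −[u'(x) v(x)]_0^7/2 + ∫_0^7/2 u'(x) v'(x) dx.
Thus ∫_0^7/2 u'(x) v'(x) dx = ∫_0^7/2 f(x) v(x) dx + [u'(x) v(x)]_0^7/2.
Choose V so that boundary terms are either known or forced to vanish.
u has inhomogeneous Neumann u'(0) = 1, u'(7/2) = 2. [u' v]_0^7/2 = (2)·v(7/2) − (1)·v(0) = 2·v(7/2) − v(0). Take V = H^1(0, 7/2); boundary term becomes part of RHS.
Weak formulation: find u (satisfying any essential BC) such that ∫_0^7/2 u'(x) v'(x) dx = ∫_0^7/2 f v dx + 2·v(7/2) − v(0) for all v ∈ V (Neumann data are natural BCs: they enter the RHS as boundary terms).
Substituting f(x) = -x^2 + 2*x + 25/84, the right-hand side is ∫_0^7/2 (-x^2 + 2*x + 25/84) v dx + 2·v(7/2) − v(0).
Compatibility check (pure Neumann): taking v ≡ 1 ∈ V gives 0 = ∫_0^7/2 f dx + (2) − (1), i.e. ∫_0^7/2 f dx must equal u'(0) − u'(7/2) = -1. Indeed ∫_0^7/2 (-x^2 + 2*x + 25/84) dx = -1, so the data are compatible. The solution is then unique only up to an additive constant (fix it e.g. by requiring ∫_0^7/2 u dx = 0).


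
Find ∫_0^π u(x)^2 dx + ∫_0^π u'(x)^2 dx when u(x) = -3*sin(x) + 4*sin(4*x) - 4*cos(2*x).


||u||_{H^1(0,π)}^2 = -80 + 185*π

u'(x) = 8*sin(2*x) - 3*cos(x) + 16*cos(4*x).
Expand u² and (u')² and integrate term by term on (0, π), using: for integers n ≥ 1, ∫_0^π sin²(nx) dx = ∫_0^π cos²(nx) dx = π/2; for n ≠ n', ∫_0^π sin(nx)sin(n'x) dx = ∫_0^π cos(nx)cos(n'x) dx = 0; and by product-to-sum, ∫_0^π sin(nx)cos(n'x) dx = ½∫_0^π [sin((n+n')x) + sin((n−n')x)] dx, which is 0 when n+n' is even and 2n/(n²−n'²) when n+n' is odd (it need not vanish on (0, π)).
  u² squared terms: (-4)²·∫cos(2x)² dx = 16·π/2 = 8*π;  (-3)²·∫sin(x)² dx = 9·π/2 = 9*π/2;  (4)²·∫sin(4x)² dx = 16·π/2 = 8*π.
  u² cross terms: 2·(-4)·(-3)·∫cos(2x)·sin(x) dx = 24·(-2/3) = -16;  2·(-4)·(4)·∫cos(2x)·sin(4x) dx = -32·(0) = 0;  2·(-3)·(4)·∫sin(x)·sin(4x) dx = -24·(0) = 0.
  So ∫_0^π u² dx = 8*π + 9*π/2 + 8*π − 16 + 0 + 0 = -16 + 41*π/2.
  (u')² squared terms: (-3)²·∫cos(x)² dx = 9·π/2 = 9*π/2;  (8)²·∫sin(2x)² dx = 64·π/2 = 32*π;  (16)²·∫cos(4x)² dx = 256·π/2 = 128*π.
  (u')² cross terms: 2·(-3)·(8)·∫cos(x)·sin(2x) dx = -48·(4/3) = -64;  2·(-3)·(16)·∫cos(x)·cos(4x) dx = -96·(0) = 0;  2·(8)·(16)·∫sin(2x)·cos(4x) dx = 256·(0) = 0.
  So ∫_0^π (u')² dx = 9*π/2 + 32*π + 128*π − 64 + 0 + 0 = -64 + 329*π/2.
||u||_{H^1}^2 = (-16 + 41*π/2) + (-64 + 329*π/2) = -80 + 185*π.


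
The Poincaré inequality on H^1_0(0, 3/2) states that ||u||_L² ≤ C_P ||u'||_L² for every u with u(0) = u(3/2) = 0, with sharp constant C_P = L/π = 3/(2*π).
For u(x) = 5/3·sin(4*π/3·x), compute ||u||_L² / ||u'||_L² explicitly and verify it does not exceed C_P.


||u||_L² / ||u'||_L² = 3/(4*π) < C_P = 3/(2*π).

u(x) = 5/3·sin(4*π/3·x), so u'(x) = 20*π*cos(4*π*x/3)/9.
Writing u(x) = A·sin(kπx/L) with A = 5/3 and k = 2, use ∫_0^L sin²(kπx/L) dx = L/2 and ∫_0^L cos²(kπx/L) dx = L/2.
u² = 25/9·sin²(4*π/3·x) and (u')² = 400*π^2/81·cos²(4*π/3·x), and each of sin², cos² integrates to L/2 = 3/4 over (0, 3/2).
∫_0^3/2 u² dx = 25/12, so ||u||_L² = 5*sqrt(3)/6.
∫_0^3/2 (u')² dx = 100*π^2/27, so ||u'||_L² = 10*sqrt(3)*π/9.
Ratio ||u||_L² / ||u'||_L² = 3/(4*π).
Sharp Poincaré constant on H^1_0(0, 3/2) is C_P = L/π = 3/(2*π), achieved by sin(2*π/3·x).
This is the k = 2 harmonic; the ratio L/(kπ) is strictly less than C_P = L/π, consistent with the sharp inequality ||u||_L² ≤ C_P ||u'||_L².


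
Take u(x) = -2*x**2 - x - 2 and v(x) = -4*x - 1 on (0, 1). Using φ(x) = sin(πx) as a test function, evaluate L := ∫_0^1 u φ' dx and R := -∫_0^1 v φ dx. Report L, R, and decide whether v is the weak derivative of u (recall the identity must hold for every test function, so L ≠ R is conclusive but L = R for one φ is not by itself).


LHS = 6/π, RHS = 6/π. Yes, v = u' weakly.

u(x) = -2*x**2 - x - 2, classical derivative u'(x) = -4*x - 1.
φ(x) = sin(πx), so φ'(x) = π*cos(π*x).
Note φ(0) = φ(1) = 0, so the boundary term u·φ vanishes.
LHS = ∫_0^1 u(x) φ'(x) dx = ∫_0^1 (-2*π*x^2*cos(π*x) - π*x*cos(π*x) - 2*π*cos(π*x)) dx. Term by term:
  ∫_0^1 -2*π*cos(π*x) dx = 0;  ∫_0^1 -π*x*cos(π*x) dx = 2/π;  ∫_0^1 -2*π*x^2*cos(π*x) dx = 4/π.
Sum: 0 + 2/π + 4/π = 6/π.
So LHS = 6/π.
∫_0^1 v(x) φ(x) dx = ∫_0^1 (-4*x*sin(π*x) - sin(π*x)) dx. Term by term:
  ∫_0^1 -sin(π*x) dx = -2/π;  ∫_0^1 -4*x*sin(π*x) dx = -4/π.
Sum: -2/π − 4/π = -6/π.
So RHS = -∫_0^1 v(x) φ(x) dx = 6/π.
LHS = RHS, so the identity holds for this test φ.
Moreover u is smooth here and v(x) = u'(x) = -4*x - 1 pointwise, so the identity holds for every test function. Hence v is the weak derivative of u.


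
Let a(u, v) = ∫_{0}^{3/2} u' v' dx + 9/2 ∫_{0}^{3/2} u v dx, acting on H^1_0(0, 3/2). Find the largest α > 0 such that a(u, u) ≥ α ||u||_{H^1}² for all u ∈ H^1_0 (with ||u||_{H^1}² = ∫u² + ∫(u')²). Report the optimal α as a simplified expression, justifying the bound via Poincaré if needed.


α = 1

Coercivity of a(·,·) on H^1_0(0, 3/2) means a(u, u) ≥ α ||u||_{H^1}² for every u ∈ H^1_0.
The interval has length L = 3/2, and Poincaré/coercivity depend only on L. Here a(u, u) = ∫(u')² + (9/2)·∫u².
Here c = 9/2 ≥ 1, so a(u,u) = ∫(u')² + c∫u² ≥ ∫(u')² + ∫u² = ||u||_{H^1}², i.e. α = 1 works. No larger α is possible: a(u,u) ≥ α||u||_{H^1}² means (1−α)∫(u')² ≥ (α−c)∫u², and for the modes u_n = sin(nπ(x−x₀)/L) (x₀ the left endpoint) one has ∫u_n²/∫(u_n')² = (L/(nπ))² → 0, so a(u_n,u_n)/||u_n||_{H^1}² → 1. Hence the optimal constant is α = 1.
Therefore α = 1.


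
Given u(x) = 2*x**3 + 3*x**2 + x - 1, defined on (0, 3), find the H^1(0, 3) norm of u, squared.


||u||_{H^1}^2 = 491793/70

The H^1 norm (squared) on an interval (0, L) is
  ||u||_{H^1}^2 = ∫_0^L u(x)^2 dx + ∫_0^L u'(x)^2 dx.
Compute u'(x) = 6*x**2 + 6*x + 1.
Then u(x)^2 = 4*x**6 + 12*x**5 + 13*x**4 + 2*x**3 - 5*x**2 - 2*x + 1 and u'(x)^2 = 36*x**4 + 72*x**3 + 48*x**2 + 12*x + 1.
Integrate each monomial from 0 to 3 using ∫_0^3 c·x^n dx = c·3^(n+1)/(n+1):
  ∫_0^3 u(x)^2 dx = ∫_0^3 (4*x^6 + 12*x^5 + 13*x^4 + 2*x^3 - 5*x^2 - 2*x + 1) dx. Term by term:
    ∫_0^3 4*x^6 dx = 8748/7;  ∫_0^3 12*x^5 dx = 1458;  ∫_0^3 13*x^4 dx = 3159/5;
    ∫_0^3 2*x^3 dx = 81/2;  ∫_0^3 -5*x^2 dx = -45;  ∫_0^3 -2*x dx = -9;
    ∫_0^3 1 dx = 3.
  Sum: 8748/7 + 1458 + 3159/5 + 81/2 − 45 − 9 + 3 = 233031/70.
  ∫_0^3 u'(x)^2 dx = ∫_0^3 (36*x^4 + 72*x^3 + 48*x^2 + 12*x + 1) dx. Term by term:
    ∫_0^3 36*x^4 dx = 8748/5;  ∫_0^3 72*x^3 dx = 1458;  ∫_0^3 48*x^2 dx = 432;
    ∫_0^3 12*x dx = 54;  ∫_0^3 1 dx = 3.
  Sum: 8748/5 + 1458 + 432 + 54 + 3 = 18483/5.
Adding: ||u||_{H^1}^2 = 233031/70 + 18483/5 = 491793/70.


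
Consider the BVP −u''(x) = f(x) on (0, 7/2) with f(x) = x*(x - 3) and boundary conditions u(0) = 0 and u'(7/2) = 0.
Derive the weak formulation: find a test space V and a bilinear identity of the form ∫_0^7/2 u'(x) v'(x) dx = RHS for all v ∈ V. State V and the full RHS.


V = {v ∈ H^1(0, 7/2) : v(0) = 0} (test functions vanish at x = 0 where u is specified); weak form: ∫_0^7/2 u'v' dx = ∫_0^7/2 (x*(x - 3)) v dx for all v ∈ V.

Multiply both sides by a test function v and integrate from 0 to 7/2:
  ∫_0^7/2 −u''(x) v(x) dx = ∫_0^7/2 f(x) v(x) dx.
Integrate the LHS by parts once:
  ∫_0^7/2 −u'' v dx = −[u'(x) v(x)]_0^7/2 + ∫_0^7/2 u'(x) v'(x) dx.
Thus ∫_0^7/2 u'(x) v'(x) dx = ∫_0^7/2 f(x) v(x) dx + [u'(x) v(x)]_0^7/2.
Choose V so that boundary terms are either known or forced to vanish.
Mixed BC: u(0) = 0 (Dirichlet) and u'(7/2) = 0 (Neumann). Define V = {v ∈ H^1(0, 7/2) : v(0) = 0}. Then [u' v]_0^7/2 = u'(7/2)·v(7/2) − u'(0)·0 = 0.
Weak formulation: find u (satisfying any essential BC) such that ∫_0^7/2 u'(x) v'(x) dx = ∫_0^7/2 f v dx for all v ∈ V (Dirichlet at 0 absorbed into V; the Neumann datum at x = 7/2 is zero, so no boundary term remains).
Substituting f(x) = x*(x - 3), the right-hand side is ∫_0^7/2 (x*(x - 3)) v dx.


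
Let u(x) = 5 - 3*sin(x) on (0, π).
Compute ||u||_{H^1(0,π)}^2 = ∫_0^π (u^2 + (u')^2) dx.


||u||_{H^1(0,π)}^2 = -60 + 34*π

u'(x) = -3*cos(x).
Expand u² and (u')² and integrate term by term on (0, π), using: for integers n ≥ 1, ∫_0^π sin²(nx) dx = ∫_0^π cos²(nx) dx = π/2; for n ≠ n', ∫_0^π sin(nx)sin(n'x) dx = ∫_0^π cos(nx)cos(n'x) dx = 0; and by product-to-sum, ∫_0^π sin(nx)cos(n'x) dx = ½∫_0^π [sin((n+n')x) + sin((n−n')x)] dx, which is 0 when n+n' is even and 2n/(n²−n'²) when n+n' is odd (it need not vanish on (0, π)). For the constant mode: ∫_0^π 1 dx = π, ∫_0^π cos(nx) dx = 0, ∫_0^π sin(nx) dx = (1−(−1)^n)/n.
  u² squared terms: (5)²·∫1 dx = 25·π = 25*π;  (-3)²·∫sin(x)² dx = 9·π/2 = 9*π/2.
  u² cross terms: 2·(5)·(-3)·∫1·sin(x) dx = -30·(2) = -60.
  So ∫_0^π u² dx = 25*π + 9*π/2 − 60 = -60 + 59*π/2.
  (u')² squared terms: (-3)²·∫cos(x)² dx = 9·π/2 = 9*π/2.
  So ∫_0^π (u')² dx = 9*π/2.
||u||_{H^1}^2 = (-60 + 59*π/2) + (9*π/2) = -60 + 34*π.


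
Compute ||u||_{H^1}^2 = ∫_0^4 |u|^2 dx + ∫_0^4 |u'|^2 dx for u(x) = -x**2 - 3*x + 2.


||u||_{H^1}^2 = 4164/5

The H^1 norm (squared) on an interval (0, L) is
  ||u||_{H^1}^2 = ∫_0^L u(x)^2 dx + ∫_0^L u'(x)^2 dx.
Compute u'(x) = -2*x - 3.
Then u(x)^2 = x**4 + 6*x**3 + 5*x**2 - 12*x + 4 and u'(x)^2 = 4*x**2 + 12*x + 9.
Integrate each monomial from 0 to 4 using ∫_0^4 c·x^n dx = c·4^(n+1)/(n+1):
  ∫_0^4 u(x)^2 dx = ∫_0^4 (x^4 + 6*x^3 + 5*x^2 - 12*x + 4) dx. Term by term:
    ∫_0^4 x^4 dx = 1024/5;  ∫_0^4 6*x^3 dx = 384;  ∫_0^4 5*x^2 dx = 320/3;
    ∫_0^4 -12*x dx = -96;  ∫_0^4 4 dx = 16.
  Sum: 1024/5 + 384 + 320/3 − 96 + 16 = 9232/15.
  ∫_0^4 u'(x)^2 dx = ∫_0^4 (4*x^2 + 12*x + 9) dx. Term by term:
    ∫_0^4 4*x^2 dx = 256/3;  ∫_0^4 12*x dx = 96;  ∫_0^4 9 dx = 36.
  Sum: 256/3 + 96 + 36 = 652/3.
Adding: ||u||_{H^1}^2 = 9232/15 + 652/3 = 4164/5.


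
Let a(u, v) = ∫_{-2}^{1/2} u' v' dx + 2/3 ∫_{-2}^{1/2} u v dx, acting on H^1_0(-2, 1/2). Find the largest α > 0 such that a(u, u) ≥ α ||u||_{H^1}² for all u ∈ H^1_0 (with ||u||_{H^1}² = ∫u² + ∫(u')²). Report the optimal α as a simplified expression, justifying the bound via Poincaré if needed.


α = 2*(25 + 6*π^2)/(3*(25 + 4*π^2))

Coercivity of a(·,·) on H^1_0(-2, 1/2) means a(u, u) ≥ α ||u||_{H^1}² for every u ∈ H^1_0.
The interval has length L = 5/2, and Poincaré/coercivity depend only on L. Here a(u, u) = ∫(u')² + (2/3)·∫u².
Here 0 < c = 2/3 < 1. The condition a(u,u) ≥ α||u||_{H^1}² reads (1−α)∫(u')² ≥ (α−c)∫u². Any admissible α is ≤ 1 (rapidly oscillating u have ∫u²/∫(u')² → 0), and α = 1 would force 0 ≥ (1−c)∫u², impossible since c < 1; so 1−α > 0. By the sharp Poincaré inequality on H^1_0 of an interval of length L, ∫(u')² ≥ (π/L)²∫u² with equality for the first sine mode sin(π(x−x₀)/L) (x₀ the left endpoint), so the inequality holds for all u iff (1−α)(π/L)² ≥ α − c, i.e. α ≤ ((π/L)² + c)/((π/L)² + 1) = (1 + c(L/π)²)/(1 + (L/π)²). With (π/L)² = 4*π^2/25 and c = 2/3, the largest admissible constant is α = ((π/L)² + c)/((π/L)² + 1).
Simplifying, α = 2*(25 + 6*π^2)/(3*(25 + 4*π^2)).


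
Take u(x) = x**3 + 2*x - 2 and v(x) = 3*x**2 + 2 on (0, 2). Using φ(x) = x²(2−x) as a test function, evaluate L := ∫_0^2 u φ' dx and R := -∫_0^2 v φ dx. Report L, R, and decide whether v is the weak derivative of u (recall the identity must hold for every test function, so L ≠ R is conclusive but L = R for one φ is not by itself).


LHS = -136/15, RHS = -136/15. Yes, v = u' weakly.

u(x) = x**3 + 2*x - 2, classical derivative u'(x) = 3*x**2 + 2.
φ(x) = x²(2−x), so φ'(x) = x*(4 - 3*x).
Note φ(0) = φ(2) = 0, so the boundary term u·φ vanishes.
LHS = ∫_0^2 u(x) φ'(x) dx = ∫_0^2 (-3*x^5 + 4*x^4 - 6*x^3 + 14*x^2 - 8*x) dx. Term by term:
  ∫_0^2 -3*x^5 dx = -32;  ∫_0^2 4*x^4 dx = 128/5;  ∫_0^2 -6*x^3 dx = -24;
  ∫_0^2 14*x^2 dx = 112/3;  ∫_0^2 -8*x dx = -16.
Sum: -32 + 128/5 − 24 + 112/3 − 16 = -136/15.
So LHS = -136/15.
∫_0^2 v(x) φ(x) dx = ∫_0^2 (-3*x^5 + 6*x^4 - 2*x^3 + 4*x^2) dx. Term by term:
  ∫_0^2 -3*x^5 dx = -32;  ∫_0^2 6*x^4 dx = 192/5;  ∫_0^2 -2*x^3 dx = -8;
  ∫_0^2 4*x^2 dx = 32/3.
Sum: -32 + 192/5 − 8 + 32/3 = 136/15.
So RHS = -∫_0^2 v(x) φ(x) dx = -136/15.
LHS = RHS, so the identity holds for this test φ.
Moreover u is smooth here and v(x) = u'(x) = 3*x**2 + 2 pointwise, so the identity holds for every test function. Hence v is the weak derivative of u.
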